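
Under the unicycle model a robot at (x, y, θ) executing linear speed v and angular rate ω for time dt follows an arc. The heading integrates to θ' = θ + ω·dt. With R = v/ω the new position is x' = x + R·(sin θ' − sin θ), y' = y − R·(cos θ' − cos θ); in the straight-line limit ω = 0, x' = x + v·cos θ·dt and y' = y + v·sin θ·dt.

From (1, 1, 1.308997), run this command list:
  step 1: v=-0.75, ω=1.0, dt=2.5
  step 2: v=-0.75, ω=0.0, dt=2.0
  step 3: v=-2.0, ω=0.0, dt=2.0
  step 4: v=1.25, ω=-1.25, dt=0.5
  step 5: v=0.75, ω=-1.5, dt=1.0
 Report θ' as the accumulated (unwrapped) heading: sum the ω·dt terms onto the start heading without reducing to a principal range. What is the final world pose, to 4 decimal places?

(5.4140, 3.8504, 1.6840)

step 1: θ'=3.8090 (R=-0.7500) → pose (2.1887, 0.2168, 3.8090)
step 2: θ'=3.8090 (straight) → pose (3.3668, 1.1452, 3.8090)
step 3: θ'=3.8090 (straight) → pose (6.5085, 3.6210, 3.8090)
step 4: θ'=3.1840 (R=-1.0000) → pose (5.9320, 3.4074, 3.1840)
step 5: θ'=1.6840 (R=-0.5000) → pose (5.4140, 3.8504, 1.6840)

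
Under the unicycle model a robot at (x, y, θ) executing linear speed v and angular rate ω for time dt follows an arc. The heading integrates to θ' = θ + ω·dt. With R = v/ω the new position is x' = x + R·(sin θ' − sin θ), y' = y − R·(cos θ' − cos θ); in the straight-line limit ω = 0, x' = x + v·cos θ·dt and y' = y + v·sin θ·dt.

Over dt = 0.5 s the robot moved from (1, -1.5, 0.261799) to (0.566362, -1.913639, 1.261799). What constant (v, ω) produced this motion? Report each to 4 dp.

Δθ = 1.261799 − 0.261799 = 1.000000
ω = Δθ/dt = 1.000000/0.5 = 2.0000
R = Δx/(sin θ' − sin θ) = -0.6250
v = R·ω = -0.6250·2.0000 = -1.2500

v = -1.2500, ω = 2.0000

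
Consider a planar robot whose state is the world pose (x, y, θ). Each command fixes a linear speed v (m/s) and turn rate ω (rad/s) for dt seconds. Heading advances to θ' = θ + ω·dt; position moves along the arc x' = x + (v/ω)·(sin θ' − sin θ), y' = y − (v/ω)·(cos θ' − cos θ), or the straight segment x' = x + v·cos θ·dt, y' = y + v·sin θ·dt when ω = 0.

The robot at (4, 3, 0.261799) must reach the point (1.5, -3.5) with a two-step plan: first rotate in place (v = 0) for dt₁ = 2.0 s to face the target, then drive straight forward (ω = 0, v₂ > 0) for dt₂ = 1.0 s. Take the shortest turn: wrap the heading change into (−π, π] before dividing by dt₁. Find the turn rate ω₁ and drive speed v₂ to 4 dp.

ω₁ = -1.0999, v₂ = 6.9642

heading to target = atan2(-3.5−3, 1.5−4) = -1.9380
Δθ = wrap(-1.9380 − 0.2618) = -2.1998; ω₁ = Δθ/dt₁ = -1.0999
distance = √((1.5−4)² + (-3.5−3)²) = 6.9642; v₂ = distance/dt₂ = 6.9642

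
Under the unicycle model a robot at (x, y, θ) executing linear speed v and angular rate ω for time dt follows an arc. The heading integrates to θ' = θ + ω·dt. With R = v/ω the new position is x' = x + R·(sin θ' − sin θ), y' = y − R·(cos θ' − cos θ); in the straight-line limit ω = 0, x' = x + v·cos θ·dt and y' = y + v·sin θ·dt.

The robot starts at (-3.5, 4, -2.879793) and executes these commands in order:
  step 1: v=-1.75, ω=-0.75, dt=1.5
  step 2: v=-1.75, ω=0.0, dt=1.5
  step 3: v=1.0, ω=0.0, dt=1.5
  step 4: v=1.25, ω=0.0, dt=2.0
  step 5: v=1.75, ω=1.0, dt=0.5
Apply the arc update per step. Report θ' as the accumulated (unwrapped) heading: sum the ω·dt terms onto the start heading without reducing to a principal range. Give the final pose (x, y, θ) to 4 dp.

step 1: θ'=-4.0048 (R=2.3333) → pose (-1.1229, 3.2629, -4.0048)
step 2: θ'=-4.0048 (straight) → pose (0.5833, 1.2681, -4.0048)
step 3: θ'=-4.0048 (straight) → pose (-0.3917, 2.4079, -4.0048)
step 4: θ'=-4.0048 (straight) → pose (-2.0167, 4.3078, -4.0048)
step 5: θ'=-3.5048 (R=1.7500) → pose (-2.7248, 4.8061, -3.5048)

(-2.7248, 4.8061, -3.5048)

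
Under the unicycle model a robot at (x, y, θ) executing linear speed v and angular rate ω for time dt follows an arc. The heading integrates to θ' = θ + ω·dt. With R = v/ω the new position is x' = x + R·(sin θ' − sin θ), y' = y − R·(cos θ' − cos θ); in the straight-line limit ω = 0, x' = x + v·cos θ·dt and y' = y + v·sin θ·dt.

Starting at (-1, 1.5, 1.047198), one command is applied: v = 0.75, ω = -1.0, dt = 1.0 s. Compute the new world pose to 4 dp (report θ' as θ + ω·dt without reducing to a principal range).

θ' = 1.0472 + -1.0·1.0 = 0.0472
R = v/ω = 0.75/-1.0 = -0.7500
x' = -1 + -0.7500·(sin 0.0472 − sin 1.0472) = -0.3859
y' = 1.5 − -0.7500·(cos 0.0472 − cos 1.0472) = 1.8742

(-0.3859, 1.8742, 0.0472)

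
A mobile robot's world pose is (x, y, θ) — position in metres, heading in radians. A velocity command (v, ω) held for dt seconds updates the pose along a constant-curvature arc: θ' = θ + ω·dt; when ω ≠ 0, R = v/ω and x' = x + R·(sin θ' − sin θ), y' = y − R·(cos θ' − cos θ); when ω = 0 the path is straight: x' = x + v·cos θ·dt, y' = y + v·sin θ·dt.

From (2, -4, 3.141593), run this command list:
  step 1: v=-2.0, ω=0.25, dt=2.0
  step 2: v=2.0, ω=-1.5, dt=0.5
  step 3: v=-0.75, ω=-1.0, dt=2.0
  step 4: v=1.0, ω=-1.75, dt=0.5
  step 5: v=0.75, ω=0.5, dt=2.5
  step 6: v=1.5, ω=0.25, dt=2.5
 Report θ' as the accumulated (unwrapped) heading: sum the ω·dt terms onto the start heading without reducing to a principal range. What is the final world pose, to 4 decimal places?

step 1: θ'=3.6416 (R=-8.0000) → pose (5.8354, -3.0207, 3.6416)
step 2: θ'=2.8916 (R=-1.3333) → pose (4.8663, -3.1424, 2.8916)
step 3: θ'=0.8916 (R=0.7500) → pose (5.2643, -4.3402, 0.8916)
step 4: θ'=0.0166 (R=-0.5714) → pose (5.6994, -4.1279, 0.0166)
step 5: θ'=1.2666 (R=1.5000) → pose (7.1057, -3.0774, 1.2666)
step 6: θ'=1.8916 (R=6.0000) → pose (7.0751, 0.6118, 1.8916)

(7.0751, 0.6118, 1.8916)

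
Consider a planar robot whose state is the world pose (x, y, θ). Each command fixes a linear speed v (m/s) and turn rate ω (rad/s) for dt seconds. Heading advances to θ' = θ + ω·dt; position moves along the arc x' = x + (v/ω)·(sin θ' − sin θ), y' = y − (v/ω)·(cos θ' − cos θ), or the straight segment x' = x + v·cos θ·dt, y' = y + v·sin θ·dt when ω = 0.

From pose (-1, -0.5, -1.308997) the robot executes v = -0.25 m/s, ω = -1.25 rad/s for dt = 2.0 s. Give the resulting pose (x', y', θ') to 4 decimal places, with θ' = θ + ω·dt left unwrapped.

(-0.6830, -0.2912, -3.8090)

θ' = -1.3090 + -1.25·2.0 = -3.8090
R = v/ω = -0.25/-1.25 = 0.2000
x' = -1 + 0.2000·(sin -3.8090 − sin -1.3090) = -0.6830
y' = -0.5 − 0.2000·(cos -3.8090 − cos -1.3090) = -0.2912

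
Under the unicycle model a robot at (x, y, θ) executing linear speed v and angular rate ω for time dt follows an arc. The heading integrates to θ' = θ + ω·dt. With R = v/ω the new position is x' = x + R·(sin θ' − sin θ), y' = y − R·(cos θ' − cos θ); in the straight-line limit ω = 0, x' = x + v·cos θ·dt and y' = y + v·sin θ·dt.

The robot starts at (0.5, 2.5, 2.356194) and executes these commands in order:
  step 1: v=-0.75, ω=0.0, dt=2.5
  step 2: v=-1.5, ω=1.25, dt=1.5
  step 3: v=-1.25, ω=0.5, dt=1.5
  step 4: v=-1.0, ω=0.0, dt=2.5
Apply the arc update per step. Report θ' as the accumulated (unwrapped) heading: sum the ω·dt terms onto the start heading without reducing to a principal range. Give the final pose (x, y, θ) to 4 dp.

step 1: θ'=2.3562 (straight) → pose (1.8258, 1.1742, 2.3562)
step 2: θ'=4.2312 (R=-1.2000) → pose (3.7381, 1.4673, 4.2312)
step 3: θ'=4.9812 (R=-2.5000) → pose (3.9322, 3.2883, 4.9812)
step 4: θ'=4.9812 (straight) → pose (3.2683, 5.6986, 4.9812)

(3.2683, 5.6986, 4.9812)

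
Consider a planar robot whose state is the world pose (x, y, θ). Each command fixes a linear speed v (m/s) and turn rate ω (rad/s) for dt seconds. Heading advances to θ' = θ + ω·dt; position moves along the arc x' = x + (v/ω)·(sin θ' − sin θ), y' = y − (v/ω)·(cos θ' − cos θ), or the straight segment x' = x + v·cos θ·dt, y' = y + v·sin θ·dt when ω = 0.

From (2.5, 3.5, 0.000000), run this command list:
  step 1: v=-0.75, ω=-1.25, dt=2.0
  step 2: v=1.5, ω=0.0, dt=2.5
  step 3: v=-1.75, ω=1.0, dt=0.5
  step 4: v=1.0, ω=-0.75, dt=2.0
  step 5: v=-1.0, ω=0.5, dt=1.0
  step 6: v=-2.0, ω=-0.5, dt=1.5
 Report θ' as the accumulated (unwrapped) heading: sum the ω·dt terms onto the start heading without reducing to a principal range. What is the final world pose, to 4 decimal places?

step 1: θ'=-2.5000 (R=0.6000) → pose (2.1409, 4.5807, -2.5000)
step 2: θ'=-2.5000 (straight) → pose (-0.8634, 2.3364, -2.5000)
step 3: θ'=-2.0000 (R=-1.7500) → pose (-0.3194, 3.0102, -2.0000)
step 4: θ'=-3.5000 (R=-1.3333) → pose (-1.9995, 2.3164, -3.5000)
step 5: θ'=-3.0000 (R=-2.0000) → pose (-1.0157, 2.2093, -3.0000)
step 6: θ'=-3.7500 (R=4.0000) → pose (1.8350, 1.5316, -3.7500)

(1.8350, 1.5316, -3.7500)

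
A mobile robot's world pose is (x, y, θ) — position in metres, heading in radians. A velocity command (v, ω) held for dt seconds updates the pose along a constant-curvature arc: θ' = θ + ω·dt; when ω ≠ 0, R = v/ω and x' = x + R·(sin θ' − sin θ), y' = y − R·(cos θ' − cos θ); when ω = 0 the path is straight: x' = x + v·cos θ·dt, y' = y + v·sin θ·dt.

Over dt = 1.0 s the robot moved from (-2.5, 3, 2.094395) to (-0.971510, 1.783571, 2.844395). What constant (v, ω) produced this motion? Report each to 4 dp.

v = -2.0000, ω = 0.7500

Δθ = 2.844395 − 2.094395 = 0.750000
ω = Δθ/dt = 0.750000/1.0 = 0.7500
R = Δx/(sin θ' − sin θ) = -2.6667
v = R·ω = -2.6667·0.7500 = -2.0000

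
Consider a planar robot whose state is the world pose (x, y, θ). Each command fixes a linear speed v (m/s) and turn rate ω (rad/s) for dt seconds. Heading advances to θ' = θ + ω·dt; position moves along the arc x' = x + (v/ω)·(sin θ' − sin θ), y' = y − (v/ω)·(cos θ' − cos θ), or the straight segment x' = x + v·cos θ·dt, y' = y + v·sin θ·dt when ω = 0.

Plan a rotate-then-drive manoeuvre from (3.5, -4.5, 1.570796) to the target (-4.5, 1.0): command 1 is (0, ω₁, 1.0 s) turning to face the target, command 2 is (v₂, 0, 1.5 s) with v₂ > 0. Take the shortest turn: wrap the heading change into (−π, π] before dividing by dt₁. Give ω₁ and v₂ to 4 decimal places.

heading to target = atan2(1−-4.5, -4.5−3.5) = 2.5393
Δθ = wrap(2.5393 − 1.5708) = 0.9685; ω₁ = Δθ/dt₁ = 0.9685
distance = √((-4.5−3.5)² + (1−-4.5)²) = 9.7082; v₂ = distance/dt₂ = 6.4722

ω₁ = 0.9685, v₂ = 6.4722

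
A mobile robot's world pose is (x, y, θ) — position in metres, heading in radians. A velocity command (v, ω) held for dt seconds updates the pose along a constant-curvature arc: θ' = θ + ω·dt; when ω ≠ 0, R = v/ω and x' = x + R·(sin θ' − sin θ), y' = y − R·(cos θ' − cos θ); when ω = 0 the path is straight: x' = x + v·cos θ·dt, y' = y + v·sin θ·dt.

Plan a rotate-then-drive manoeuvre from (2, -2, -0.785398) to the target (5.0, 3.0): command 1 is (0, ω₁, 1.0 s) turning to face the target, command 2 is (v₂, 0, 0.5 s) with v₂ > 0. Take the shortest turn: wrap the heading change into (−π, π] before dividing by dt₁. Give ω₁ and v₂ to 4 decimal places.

heading to target = atan2(3−-2, 5−2) = 1.0304
Δθ = wrap(1.0304 − -0.7854) = 1.8158; ω₁ = Δθ/dt₁ = 1.8158
distance = √((5−2)² + (3−-2)²) = 5.8310; v₂ = distance/dt₂ = 11.6619

ω₁ = 1.8158, v₂ = 11.6619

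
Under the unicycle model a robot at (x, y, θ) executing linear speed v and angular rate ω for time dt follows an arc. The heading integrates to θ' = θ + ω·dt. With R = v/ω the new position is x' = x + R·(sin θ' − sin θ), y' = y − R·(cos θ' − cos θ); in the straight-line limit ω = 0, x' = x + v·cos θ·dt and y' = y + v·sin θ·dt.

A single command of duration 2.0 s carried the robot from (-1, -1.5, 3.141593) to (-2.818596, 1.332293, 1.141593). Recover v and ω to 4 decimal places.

v = 2.0000, ω = -1.0000

Δθ = 1.141593 − 3.141593 = -2.000000
ω = Δθ/dt = -2.000000/2.0 = -1.0000
R = −Δy/(cos θ' − cos θ) = -2.0000
v = R·ω = -2.0000·-1.0000 = 2.0000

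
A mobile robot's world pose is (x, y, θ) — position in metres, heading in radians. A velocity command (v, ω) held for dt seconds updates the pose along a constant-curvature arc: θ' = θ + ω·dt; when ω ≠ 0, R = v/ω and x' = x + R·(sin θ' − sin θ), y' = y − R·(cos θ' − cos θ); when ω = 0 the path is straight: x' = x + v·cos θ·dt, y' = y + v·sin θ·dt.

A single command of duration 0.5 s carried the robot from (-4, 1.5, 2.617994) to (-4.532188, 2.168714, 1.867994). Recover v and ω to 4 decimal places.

Δθ = 1.867994 − 2.617994 = -0.750000
ω = Δθ/dt = -0.750000/0.5 = -1.5000
R = −Δy/(cos θ' − cos θ) = -1.1667
v = R·ω = -1.1667·-1.5000 = 1.7500

v = 1.7500, ω = -1.5000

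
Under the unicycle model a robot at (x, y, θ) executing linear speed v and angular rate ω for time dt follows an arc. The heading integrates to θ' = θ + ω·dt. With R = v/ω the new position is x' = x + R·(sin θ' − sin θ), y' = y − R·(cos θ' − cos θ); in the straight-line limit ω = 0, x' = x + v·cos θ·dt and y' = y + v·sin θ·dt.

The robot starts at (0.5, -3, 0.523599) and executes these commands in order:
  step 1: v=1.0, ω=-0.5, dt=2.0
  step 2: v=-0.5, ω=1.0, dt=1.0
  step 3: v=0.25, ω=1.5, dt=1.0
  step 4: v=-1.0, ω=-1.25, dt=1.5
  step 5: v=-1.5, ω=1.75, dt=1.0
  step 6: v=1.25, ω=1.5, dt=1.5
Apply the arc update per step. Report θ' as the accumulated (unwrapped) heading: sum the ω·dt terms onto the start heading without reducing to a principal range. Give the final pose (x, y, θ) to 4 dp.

(-0.7744, -4.8366, 4.1486)

step 1: θ'=-0.4764 (R=-2.0000) → pose (2.4172, -2.9547, -0.4764)
step 2: θ'=0.5236 (R=-0.5000) → pose (1.9379, -2.9661, 0.5236)
step 3: θ'=2.0236 (R=0.1667) → pose (2.0044, -2.7488, 2.0236)
step 4: θ'=0.1486 (R=0.8000) → pose (1.4035, -3.8900, 0.1486)
step 5: θ'=1.8986 (R=-0.8571) → pose (0.7189, -5.0136, 1.8986)
step 6: θ'=4.1486 (R=0.8333) → pose (-0.7744, -4.8366, 4.1486)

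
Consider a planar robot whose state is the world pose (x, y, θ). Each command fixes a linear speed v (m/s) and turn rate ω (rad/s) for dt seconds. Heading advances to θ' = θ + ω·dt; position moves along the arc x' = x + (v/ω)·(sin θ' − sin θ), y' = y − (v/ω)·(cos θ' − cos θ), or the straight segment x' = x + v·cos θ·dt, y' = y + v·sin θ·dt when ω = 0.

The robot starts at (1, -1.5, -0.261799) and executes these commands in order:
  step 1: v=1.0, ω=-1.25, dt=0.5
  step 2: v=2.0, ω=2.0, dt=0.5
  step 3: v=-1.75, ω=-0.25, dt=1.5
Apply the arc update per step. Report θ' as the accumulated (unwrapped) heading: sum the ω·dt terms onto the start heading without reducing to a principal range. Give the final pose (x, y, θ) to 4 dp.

(-0.3014, -1.9352, -0.2618)

step 1: θ'=-0.8868 (R=-0.8000) → pose (1.4130, -1.7672, -0.8868)
step 2: θ'=0.1132 (R=1.0000) → pose (2.3010, -2.1289, 0.1132)
step 3: θ'=-0.2618 (R=7.0000) → pose (-0.3014, -1.9352, -0.2618)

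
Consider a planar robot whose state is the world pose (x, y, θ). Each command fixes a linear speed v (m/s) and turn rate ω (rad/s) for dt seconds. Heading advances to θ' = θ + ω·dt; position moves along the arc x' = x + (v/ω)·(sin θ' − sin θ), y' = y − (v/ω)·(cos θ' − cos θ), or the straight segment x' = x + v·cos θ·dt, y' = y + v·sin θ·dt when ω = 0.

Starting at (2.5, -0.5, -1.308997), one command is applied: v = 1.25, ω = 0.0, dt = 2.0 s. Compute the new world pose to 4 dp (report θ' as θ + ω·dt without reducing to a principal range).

(3.1470, -2.9148, -1.3090)

θ' = -1.3090 + 0.0·2.0 = -1.3090
ω = 0 → straight: x' = 2.5 + 1.25·cos(-1.3090)·2.0 = 3.1470
y' = -0.5 + 1.25·sin(-1.3090)·2.0 = -2.9148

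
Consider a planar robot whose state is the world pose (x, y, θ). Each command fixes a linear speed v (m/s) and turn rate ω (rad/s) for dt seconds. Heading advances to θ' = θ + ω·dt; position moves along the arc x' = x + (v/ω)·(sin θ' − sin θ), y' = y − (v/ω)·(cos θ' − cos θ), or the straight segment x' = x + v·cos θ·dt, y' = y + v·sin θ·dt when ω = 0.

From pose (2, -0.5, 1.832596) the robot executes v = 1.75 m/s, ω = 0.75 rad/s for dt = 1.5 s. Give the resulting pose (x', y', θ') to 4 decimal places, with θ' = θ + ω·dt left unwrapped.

θ' = 1.8326 + 0.75·1.5 = 2.9576
R = v/ω = 1.75/0.75 = 2.3333
x' = 2 + 2.3333·(sin 2.9576 − sin 1.8326) = 0.1731
y' = -0.5 − 2.3333·(cos 2.9576 − cos 1.8326) = 1.1900

(0.1731, 1.1900, 2.9576)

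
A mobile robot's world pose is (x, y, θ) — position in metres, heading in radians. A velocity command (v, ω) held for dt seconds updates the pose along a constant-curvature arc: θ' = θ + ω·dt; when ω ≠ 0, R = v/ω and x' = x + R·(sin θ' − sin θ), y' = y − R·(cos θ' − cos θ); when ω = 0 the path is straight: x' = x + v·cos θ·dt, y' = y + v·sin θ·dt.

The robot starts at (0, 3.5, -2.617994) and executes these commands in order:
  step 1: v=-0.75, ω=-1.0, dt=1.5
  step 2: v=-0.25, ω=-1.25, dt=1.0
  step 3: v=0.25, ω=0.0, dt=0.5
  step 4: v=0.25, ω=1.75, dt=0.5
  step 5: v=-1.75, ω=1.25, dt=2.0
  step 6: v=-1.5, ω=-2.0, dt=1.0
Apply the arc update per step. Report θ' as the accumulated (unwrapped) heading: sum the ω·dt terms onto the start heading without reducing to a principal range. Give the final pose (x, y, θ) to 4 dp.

step 1: θ'=-4.1180 (R=0.7500) → pose (0.9964, 3.2705, -4.1180)
step 2: θ'=-5.3680 (R=0.2000) → pose (0.9892, 3.0366, -5.3680)
step 3: θ'=-5.3680 (straight) → pose (1.0654, 3.1356, -5.3680)
step 4: θ'=-4.4930 (R=0.1429) → pose (1.0916, 3.2538, -4.4930)
step 5: θ'=-1.9930 (R=-1.4000) → pose (3.7351, 2.9848, -1.9930)
step 6: θ'=-3.9930 (R=0.7500) → pose (4.9834, 3.1717, -3.9930)

(4.9834, 3.1717, -3.9930)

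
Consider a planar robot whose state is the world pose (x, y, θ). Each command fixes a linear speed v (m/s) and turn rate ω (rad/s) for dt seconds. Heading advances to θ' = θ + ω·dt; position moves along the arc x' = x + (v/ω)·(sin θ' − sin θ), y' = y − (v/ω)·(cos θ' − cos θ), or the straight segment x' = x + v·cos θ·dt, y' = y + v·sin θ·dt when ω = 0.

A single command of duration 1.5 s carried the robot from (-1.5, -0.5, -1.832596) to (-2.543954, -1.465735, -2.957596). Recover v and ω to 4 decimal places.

v = 1.0000, ω = -0.7500

Δθ = -2.957596 − -1.832596 = -1.125000
ω = Δθ/dt = -1.125000/1.5 = -0.7500
R = Δx/(sin θ' − sin θ) = -1.3333
v = R·ω = -1.3333·-0.7500 = 1.0000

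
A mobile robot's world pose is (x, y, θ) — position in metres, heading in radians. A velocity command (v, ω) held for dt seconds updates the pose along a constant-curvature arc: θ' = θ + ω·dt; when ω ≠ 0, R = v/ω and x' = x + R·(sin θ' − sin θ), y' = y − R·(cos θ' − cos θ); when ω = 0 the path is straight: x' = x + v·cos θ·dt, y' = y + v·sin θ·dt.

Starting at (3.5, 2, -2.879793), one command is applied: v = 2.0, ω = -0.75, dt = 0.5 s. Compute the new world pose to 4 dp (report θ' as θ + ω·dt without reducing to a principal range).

(2.5086, 1.9262, -3.2548)

θ' = -2.8798 + -0.75·0.5 = -3.2548
R = v/ω = 2.0/-0.75 = -2.6667
x' = 3.5 + -2.6667·(sin -3.2548 − sin -2.8798) = 2.5086
y' = 2 − -2.6667·(cos -3.2548 − cos -2.8798) = 1.9262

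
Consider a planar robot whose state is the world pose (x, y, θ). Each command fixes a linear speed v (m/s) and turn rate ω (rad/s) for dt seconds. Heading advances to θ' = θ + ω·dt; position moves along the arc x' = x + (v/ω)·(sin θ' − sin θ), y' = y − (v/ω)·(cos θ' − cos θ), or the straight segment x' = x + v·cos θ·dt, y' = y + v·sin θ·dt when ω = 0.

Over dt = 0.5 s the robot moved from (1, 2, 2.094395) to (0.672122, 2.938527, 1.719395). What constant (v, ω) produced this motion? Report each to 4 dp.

v = 2.0000, ω = -0.7500

Δθ = 1.719395 − 2.094395 = -0.375000
ω = Δθ/dt = -0.375000/0.5 = -0.7500
R = −Δy/(cos θ' − cos θ) = -2.6667
v = R·ω = -2.6667·-0.7500 = 2.0000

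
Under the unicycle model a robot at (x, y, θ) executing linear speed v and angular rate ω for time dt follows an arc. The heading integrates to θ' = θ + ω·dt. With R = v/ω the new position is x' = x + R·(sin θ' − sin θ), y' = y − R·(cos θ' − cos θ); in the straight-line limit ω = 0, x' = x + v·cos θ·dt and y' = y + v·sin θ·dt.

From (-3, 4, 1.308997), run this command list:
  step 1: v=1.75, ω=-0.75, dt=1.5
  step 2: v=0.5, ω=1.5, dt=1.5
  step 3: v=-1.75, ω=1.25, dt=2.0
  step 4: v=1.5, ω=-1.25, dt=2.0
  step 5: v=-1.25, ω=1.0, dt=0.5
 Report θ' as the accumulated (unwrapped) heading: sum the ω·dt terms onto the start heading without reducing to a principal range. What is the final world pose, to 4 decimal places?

(-0.1374, 6.1937, 2.9340)

step 1: θ'=0.1840 (R=-2.3333) → pose (-1.1731, 5.6900, 0.1840)
step 2: θ'=2.4340 (R=0.3333) → pose (-1.0174, 6.2711, 2.4340)
step 3: θ'=4.9340 (R=-1.4000) → pose (1.2584, 7.6427, 4.9340)
step 4: θ'=2.4340 (R=-1.2000) → pose (-0.6923, 6.4670, 2.4340)
step 5: θ'=2.9340 (R=-1.2500) → pose (-0.1374, 6.1937, 2.9340)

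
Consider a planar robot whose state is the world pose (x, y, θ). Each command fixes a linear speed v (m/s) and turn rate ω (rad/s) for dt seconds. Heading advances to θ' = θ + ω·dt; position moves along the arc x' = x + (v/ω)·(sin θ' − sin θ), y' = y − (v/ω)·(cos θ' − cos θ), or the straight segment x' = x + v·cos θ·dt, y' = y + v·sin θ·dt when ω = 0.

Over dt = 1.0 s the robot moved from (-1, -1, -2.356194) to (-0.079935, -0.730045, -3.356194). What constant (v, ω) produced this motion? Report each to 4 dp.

v = -1.0000, ω = -1.0000

Δθ = -3.356194 − -2.356194 = -1.000000
ω = Δθ/dt = -1.000000/1.0 = -1.0000
R = Δx/(sin θ' − sin θ) = 1.0000
v = R·ω = 1.0000·-1.0000 = -1.0000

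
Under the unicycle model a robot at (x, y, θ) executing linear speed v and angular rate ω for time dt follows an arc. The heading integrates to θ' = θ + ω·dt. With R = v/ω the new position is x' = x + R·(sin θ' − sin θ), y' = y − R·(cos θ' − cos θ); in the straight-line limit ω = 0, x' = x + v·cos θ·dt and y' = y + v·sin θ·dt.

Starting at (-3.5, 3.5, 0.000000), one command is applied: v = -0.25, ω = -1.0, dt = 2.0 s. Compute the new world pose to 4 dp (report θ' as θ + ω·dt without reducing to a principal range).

(-3.7273, 3.8540, -2.0000)

θ' = 0.0000 + -1.0·2.0 = -2.0000
R = v/ω = -0.25/-1.0 = 0.2500
x' = -3.5 + 0.2500·(sin -2.0000 − sin 0.0000) = -3.7273
y' = 3.5 − 0.2500·(cos -2.0000 − cos 0.0000) = 3.8540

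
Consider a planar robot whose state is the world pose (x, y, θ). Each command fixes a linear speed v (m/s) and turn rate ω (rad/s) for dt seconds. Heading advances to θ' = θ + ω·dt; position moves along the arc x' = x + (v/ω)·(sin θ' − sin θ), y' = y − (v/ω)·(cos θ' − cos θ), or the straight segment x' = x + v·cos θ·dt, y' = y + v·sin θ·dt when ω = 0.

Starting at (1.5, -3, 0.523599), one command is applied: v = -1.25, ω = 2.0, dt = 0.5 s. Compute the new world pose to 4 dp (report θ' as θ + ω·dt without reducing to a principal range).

(1.1882, -3.5118, 1.5236)

θ' = 0.5236 + 2.0·0.5 = 1.5236
R = v/ω = -1.25/2.0 = -0.6250
x' = 1.5 + -0.6250·(sin 1.5236 − sin 0.5236) = 1.1882
y' = -3 − -0.6250·(cos 1.5236 − cos 0.5236) = -3.5118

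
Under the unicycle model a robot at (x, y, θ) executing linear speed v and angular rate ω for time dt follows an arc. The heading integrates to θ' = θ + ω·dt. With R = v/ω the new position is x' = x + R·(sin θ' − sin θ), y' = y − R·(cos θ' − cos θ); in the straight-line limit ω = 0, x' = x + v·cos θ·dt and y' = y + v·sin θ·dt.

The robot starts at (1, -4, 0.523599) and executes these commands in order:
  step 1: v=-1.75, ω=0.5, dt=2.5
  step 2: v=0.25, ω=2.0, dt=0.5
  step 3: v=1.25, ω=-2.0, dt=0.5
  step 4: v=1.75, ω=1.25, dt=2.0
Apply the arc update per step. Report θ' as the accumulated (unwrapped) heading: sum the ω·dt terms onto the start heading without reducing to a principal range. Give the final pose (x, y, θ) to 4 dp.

(-3.7818, -6.8745, 4.2736)

step 1: θ'=1.7736 (R=-3.5000) → pose (-0.6783, -7.7360, 1.7736)
step 2: θ'=2.7736 (R=0.1250) → pose (-0.7557, -7.6446, 2.7736)
step 3: θ'=1.7736 (R=-0.6250) → pose (-1.1431, -7.1873, 1.7736)
step 4: θ'=4.2736 (R=1.4000) → pose (-3.7818, -6.8745, 4.2736)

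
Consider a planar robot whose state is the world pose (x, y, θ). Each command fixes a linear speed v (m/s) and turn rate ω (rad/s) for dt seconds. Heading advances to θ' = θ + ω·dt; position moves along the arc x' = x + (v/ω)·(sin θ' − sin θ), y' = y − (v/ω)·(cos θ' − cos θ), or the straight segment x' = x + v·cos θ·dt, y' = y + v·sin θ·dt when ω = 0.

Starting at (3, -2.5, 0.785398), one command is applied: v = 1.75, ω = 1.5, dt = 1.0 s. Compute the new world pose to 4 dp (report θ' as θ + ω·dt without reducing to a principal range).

θ' = 0.7854 + 1.5·1.0 = 2.2854
R = v/ω = 1.75/1.5 = 1.1667
x' = 3 + 1.1667·(sin 2.2854 − sin 0.7854) = 3.0563
y' = -2.5 − 1.1667·(cos 2.2854 − cos 0.7854) = -0.9105

(3.0563, -0.9105, 2.2854)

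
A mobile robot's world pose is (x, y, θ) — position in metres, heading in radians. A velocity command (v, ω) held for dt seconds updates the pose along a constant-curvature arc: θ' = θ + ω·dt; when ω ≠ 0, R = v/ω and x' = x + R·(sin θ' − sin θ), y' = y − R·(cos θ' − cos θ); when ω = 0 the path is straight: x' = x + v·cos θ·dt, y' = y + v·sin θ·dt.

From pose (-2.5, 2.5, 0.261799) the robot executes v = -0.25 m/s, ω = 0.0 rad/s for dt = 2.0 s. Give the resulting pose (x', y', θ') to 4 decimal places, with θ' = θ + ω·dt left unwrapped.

θ' = 0.2618 + 0.0·2.0 = 0.2618
ω = 0 → straight: x' = -2.5 + -0.25·cos(0.2618)·2.0 = -2.9830
y' = 2.5 + -0.25·sin(0.2618)·2.0 = 2.3706

(-2.9830, 2.3706, 0.2618)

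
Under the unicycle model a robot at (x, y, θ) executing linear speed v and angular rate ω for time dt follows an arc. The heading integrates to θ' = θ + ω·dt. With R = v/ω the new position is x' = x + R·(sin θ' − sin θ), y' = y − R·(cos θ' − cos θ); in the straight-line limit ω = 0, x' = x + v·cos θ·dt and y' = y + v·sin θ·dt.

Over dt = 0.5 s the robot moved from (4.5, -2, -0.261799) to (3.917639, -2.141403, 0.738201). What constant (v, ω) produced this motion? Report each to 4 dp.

Δθ = 0.738201 − -0.261799 = 1.000000
ω = Δθ/dt = 1.000000/0.5 = 2.0000
R = Δx/(sin θ' − sin θ) = -0.6250
v = R·ω = -0.6250·2.0000 = -1.2500

v = -1.2500, ω = 2.0000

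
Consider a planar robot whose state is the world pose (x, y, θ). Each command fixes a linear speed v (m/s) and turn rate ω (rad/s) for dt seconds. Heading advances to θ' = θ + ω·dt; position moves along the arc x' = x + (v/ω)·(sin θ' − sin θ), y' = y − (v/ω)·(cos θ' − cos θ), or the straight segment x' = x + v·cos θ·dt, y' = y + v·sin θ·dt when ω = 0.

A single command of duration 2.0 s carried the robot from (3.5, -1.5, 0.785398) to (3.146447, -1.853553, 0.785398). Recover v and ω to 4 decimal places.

Δθ = 0.785398 − 0.785398 = 0.000000
ω = Δθ/dt = 0.000000/2.0 = 0.0000
ω = 0 → v = (Δx·cos θ + Δy·sin θ)/dt = -0.2500

v = -0.2500, ω = 0.0000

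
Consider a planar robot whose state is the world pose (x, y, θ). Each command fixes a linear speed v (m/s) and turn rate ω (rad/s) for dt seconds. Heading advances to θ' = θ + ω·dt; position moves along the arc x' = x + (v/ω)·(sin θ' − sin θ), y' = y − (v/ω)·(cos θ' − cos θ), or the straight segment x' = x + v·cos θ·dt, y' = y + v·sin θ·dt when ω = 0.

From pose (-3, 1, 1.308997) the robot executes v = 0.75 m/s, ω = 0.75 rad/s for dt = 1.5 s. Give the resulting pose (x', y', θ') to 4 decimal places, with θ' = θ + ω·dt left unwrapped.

(-3.3159, 2.0187, 2.4340)

θ' = 1.3090 + 0.75·1.5 = 2.4340
R = v/ω = 0.75/0.75 = 1.0000
x' = -3 + 1.0000·(sin 2.4340 − sin 1.3090) = -3.3159
y' = 1 − 1.0000·(cos 2.4340 − cos 1.3090) = 2.0187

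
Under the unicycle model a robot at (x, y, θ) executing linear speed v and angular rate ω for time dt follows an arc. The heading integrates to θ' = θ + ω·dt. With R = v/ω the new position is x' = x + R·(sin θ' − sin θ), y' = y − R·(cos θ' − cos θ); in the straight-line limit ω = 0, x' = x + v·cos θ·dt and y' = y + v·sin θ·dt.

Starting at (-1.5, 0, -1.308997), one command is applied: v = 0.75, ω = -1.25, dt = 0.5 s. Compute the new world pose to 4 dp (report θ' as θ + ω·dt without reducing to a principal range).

(-1.5187, -0.3685, -1.9340)

θ' = -1.3090 + -1.25·0.5 = -1.9340
R = v/ω = 0.75/-1.25 = -0.6000
x' = -1.5 + -0.6000·(sin -1.9340 − sin -1.3090) = -1.5187
y' = 0 − -0.6000·(cos -1.9340 − cos -1.3090) = -0.3685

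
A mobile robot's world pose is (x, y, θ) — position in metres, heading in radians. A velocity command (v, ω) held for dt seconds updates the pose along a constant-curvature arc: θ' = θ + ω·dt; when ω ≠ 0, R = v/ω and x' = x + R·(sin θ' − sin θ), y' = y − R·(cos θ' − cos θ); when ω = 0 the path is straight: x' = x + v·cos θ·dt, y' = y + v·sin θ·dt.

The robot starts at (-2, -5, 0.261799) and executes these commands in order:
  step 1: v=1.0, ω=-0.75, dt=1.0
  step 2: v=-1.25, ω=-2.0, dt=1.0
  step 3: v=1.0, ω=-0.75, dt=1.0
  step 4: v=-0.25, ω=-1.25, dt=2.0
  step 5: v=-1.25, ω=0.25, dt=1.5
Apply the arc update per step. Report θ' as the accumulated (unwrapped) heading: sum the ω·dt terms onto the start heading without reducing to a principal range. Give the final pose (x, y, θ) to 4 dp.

(-3.3570, -5.9471, -5.3632)

step 1: θ'=-0.4882 (R=-1.3333) → pose (-1.0295, -5.1103, -0.4882)
step 2: θ'=-2.4882 (R=0.6250) → pose (-1.1163, -4.0621, -2.4882)
step 3: θ'=-3.2382 (R=-1.3333) → pose (-2.0554, -4.3305, -3.2382)
step 4: θ'=-5.7382 (R=0.2000) → pose (-1.9710, -4.7006, -5.7382)
step 5: θ'=-5.3632 (R=-5.0000) → pose (-3.3570, -5.9471, -5.3632)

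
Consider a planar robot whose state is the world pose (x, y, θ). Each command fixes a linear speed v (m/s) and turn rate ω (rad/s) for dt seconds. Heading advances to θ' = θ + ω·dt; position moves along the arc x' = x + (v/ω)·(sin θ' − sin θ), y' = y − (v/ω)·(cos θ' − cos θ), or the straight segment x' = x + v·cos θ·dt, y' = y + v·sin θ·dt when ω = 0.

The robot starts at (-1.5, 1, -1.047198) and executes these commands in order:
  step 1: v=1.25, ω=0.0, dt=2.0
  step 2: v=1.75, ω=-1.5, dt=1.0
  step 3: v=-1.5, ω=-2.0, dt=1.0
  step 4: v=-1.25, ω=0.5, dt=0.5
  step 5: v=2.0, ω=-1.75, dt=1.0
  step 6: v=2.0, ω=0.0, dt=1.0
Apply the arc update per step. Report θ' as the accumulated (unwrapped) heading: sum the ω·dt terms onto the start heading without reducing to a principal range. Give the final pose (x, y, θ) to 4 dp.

step 1: θ'=-1.0472 (straight) → pose (-0.2500, -1.1651, -1.0472)
step 2: θ'=-2.5472 (R=-1.1667) → pose (-0.6070, -2.7150, -2.5472)
step 3: θ'=-4.5472 (R=0.7500) → pose (0.5528, -3.2130, -4.5472)
step 4: θ'=-4.2972 (R=-2.5000) → pose (0.7311, -3.8103, -4.2972)
step 5: θ'=-6.0472 (R=-1.1429) → pose (1.5097, -2.2381, -6.0472)
step 6: θ'=-6.0472 (straight) → pose (3.4543, -1.7705, -6.0472)

(3.4543, -1.7705, -6.0472)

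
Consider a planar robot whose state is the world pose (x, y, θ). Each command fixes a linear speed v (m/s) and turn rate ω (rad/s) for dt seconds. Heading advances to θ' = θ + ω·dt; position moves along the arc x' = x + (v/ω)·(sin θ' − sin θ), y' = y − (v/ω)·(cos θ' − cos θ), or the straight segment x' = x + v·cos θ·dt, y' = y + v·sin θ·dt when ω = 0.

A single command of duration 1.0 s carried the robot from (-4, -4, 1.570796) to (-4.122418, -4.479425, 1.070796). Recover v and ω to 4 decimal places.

Δθ = 1.070796 − 1.570796 = -0.500000
ω = Δθ/dt = -0.500000/1.0 = -0.5000
R = −Δy/(cos θ' − cos θ) = 1.0000
v = R·ω = 1.0000·-0.5000 = -0.5000

v = -0.5000, ω = -0.5000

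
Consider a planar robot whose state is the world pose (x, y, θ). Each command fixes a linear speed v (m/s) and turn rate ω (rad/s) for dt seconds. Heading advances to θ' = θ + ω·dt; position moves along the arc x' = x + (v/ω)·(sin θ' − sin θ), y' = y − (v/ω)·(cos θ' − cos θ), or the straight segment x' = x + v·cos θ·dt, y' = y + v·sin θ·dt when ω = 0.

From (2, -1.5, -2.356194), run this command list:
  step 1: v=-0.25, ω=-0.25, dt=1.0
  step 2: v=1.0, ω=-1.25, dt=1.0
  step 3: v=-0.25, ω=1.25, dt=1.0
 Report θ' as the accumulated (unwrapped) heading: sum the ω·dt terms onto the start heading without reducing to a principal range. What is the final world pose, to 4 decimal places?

step 1: θ'=-2.6062 (R=1.0000) → pose (2.1969, -1.3470, -2.6062)
step 2: θ'=-3.8562 (R=-0.8000) → pose (1.2645, -1.2633, -3.8562)
step 3: θ'=-2.6062 (R=-0.2000) → pose (1.4976, -1.2842, -2.6062)

(1.4976, -1.2842, -2.6062)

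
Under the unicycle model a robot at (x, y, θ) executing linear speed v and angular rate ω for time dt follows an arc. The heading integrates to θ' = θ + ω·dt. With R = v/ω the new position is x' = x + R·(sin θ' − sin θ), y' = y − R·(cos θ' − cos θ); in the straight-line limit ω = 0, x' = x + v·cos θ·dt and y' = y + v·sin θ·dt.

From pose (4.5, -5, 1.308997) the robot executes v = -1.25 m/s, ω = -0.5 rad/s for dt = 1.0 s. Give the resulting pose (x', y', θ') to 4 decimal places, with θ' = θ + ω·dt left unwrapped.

(3.8942, -6.0785, 0.8090)

θ' = 1.3090 + -0.5·1.0 = 0.8090
R = v/ω = -1.25/-0.5 = 2.5000
x' = 4.5 + 2.5000·(sin 0.8090 − sin 1.3090) = 3.8942
y' = -5 − 2.5000·(cos 0.8090 − cos 1.3090) = -6.0785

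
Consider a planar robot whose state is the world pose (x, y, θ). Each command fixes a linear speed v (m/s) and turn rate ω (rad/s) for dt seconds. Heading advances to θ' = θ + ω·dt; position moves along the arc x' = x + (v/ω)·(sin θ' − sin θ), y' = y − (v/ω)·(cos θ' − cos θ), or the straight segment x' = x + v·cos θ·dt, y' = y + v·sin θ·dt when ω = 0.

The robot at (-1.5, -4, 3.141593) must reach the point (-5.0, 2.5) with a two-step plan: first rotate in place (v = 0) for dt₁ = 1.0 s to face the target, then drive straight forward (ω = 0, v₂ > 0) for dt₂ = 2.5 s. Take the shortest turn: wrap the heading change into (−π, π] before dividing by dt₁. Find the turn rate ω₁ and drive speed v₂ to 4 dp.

heading to target = atan2(2.5−-4, -5−-1.5) = 2.0647
Δθ = wrap(2.0647 − 3.1416) = -1.0769; ω₁ = Δθ/dt₁ = -1.0769
distance = √((-5−-1.5)² + (2.5−-4)²) = 7.3824; v₂ = distance/dt₂ = 2.9530

ω₁ = -1.0769, v₂ = 2.9530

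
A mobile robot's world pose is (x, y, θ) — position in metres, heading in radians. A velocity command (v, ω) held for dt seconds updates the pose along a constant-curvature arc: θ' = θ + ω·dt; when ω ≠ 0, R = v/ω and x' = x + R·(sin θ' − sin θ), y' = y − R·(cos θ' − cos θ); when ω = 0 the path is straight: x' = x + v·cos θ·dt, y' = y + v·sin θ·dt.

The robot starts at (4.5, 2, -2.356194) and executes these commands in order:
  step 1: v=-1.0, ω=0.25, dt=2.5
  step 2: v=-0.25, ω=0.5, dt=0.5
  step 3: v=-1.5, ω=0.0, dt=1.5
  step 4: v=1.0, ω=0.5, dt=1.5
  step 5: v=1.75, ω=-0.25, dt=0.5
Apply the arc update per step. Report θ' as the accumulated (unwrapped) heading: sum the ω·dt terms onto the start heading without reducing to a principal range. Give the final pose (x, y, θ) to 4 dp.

step 1: θ'=-1.7312 (R=-4.0000) → pose (5.6202, 4.1896, -1.7312)
step 2: θ'=-1.4812 (R=-0.5000) → pose (5.6246, 4.3142, -1.4812)
step 3: θ'=-1.4812 (straight) → pose (5.4233, 6.5552, -1.4812)
step 4: θ'=-0.7312 (R=2.0000) → pose (6.0798, 5.2454, -0.7312)
step 5: θ'=-0.8562 (R=-7.0000) → pose (6.6929, 4.6219, -0.8562)

(6.6929, 4.6219, -0.8562)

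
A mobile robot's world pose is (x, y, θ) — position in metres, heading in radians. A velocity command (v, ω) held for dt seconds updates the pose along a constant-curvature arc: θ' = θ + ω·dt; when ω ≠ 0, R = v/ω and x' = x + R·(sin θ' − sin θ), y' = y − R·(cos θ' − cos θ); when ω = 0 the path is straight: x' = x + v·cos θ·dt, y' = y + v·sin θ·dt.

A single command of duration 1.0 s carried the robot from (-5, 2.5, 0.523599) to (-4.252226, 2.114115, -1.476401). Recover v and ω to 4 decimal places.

v = 1.0000, ω = -2.0000

Δθ = -1.476401 − 0.523599 = -2.000000
ω = Δθ/dt = -2.000000/1.0 = -2.0000
R = Δx/(sin θ' − sin θ) = -0.5000
v = R·ω = -0.5000·-2.0000 = 1.0000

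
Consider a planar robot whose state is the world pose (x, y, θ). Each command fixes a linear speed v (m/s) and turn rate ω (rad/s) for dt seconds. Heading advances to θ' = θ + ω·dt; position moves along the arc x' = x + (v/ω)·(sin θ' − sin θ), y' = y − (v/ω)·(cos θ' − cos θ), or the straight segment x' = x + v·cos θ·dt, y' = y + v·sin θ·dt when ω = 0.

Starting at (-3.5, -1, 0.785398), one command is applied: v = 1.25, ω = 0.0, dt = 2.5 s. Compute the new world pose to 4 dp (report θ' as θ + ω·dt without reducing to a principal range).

θ' = 0.7854 + 0.0·2.5 = 0.7854
ω = 0 → straight: x' = -3.5 + 1.25·cos(0.7854)·2.5 = -1.2903
y' = -1 + 1.25·sin(0.7854)·2.5 = 1.2097

(-1.2903, 1.2097, 0.7854)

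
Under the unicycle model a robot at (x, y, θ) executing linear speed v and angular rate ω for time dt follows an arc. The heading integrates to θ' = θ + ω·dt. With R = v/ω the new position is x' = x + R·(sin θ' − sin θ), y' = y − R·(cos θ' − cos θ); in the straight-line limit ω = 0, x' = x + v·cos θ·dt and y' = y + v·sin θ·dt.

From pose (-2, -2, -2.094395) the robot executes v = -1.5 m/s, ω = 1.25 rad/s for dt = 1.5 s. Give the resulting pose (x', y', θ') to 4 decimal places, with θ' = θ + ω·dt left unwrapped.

(-2.7781, -0.2288, -0.2194)

θ' = -2.0944 + 1.25·1.5 = -0.2194
R = v/ω = -1.5/1.25 = -1.2000
x' = -2 + -1.2000·(sin -0.2194 − sin -2.0944) = -2.7781
y' = -2 − -1.2000·(cos -0.2194 − cos -2.0944) = -0.2288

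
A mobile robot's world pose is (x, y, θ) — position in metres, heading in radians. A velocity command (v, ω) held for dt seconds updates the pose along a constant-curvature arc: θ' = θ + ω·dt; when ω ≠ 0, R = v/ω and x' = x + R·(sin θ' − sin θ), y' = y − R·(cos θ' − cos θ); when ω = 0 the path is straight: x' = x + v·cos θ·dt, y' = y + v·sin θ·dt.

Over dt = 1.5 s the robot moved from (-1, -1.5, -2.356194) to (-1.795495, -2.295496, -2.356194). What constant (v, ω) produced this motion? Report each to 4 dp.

v = 0.7500, ω = 0.0000

Δθ = -2.356194 − -2.356194 = 0.000000
ω = Δθ/dt = 0.000000/1.5 = 0.0000
ω = 0 → v = (Δx·cos θ + Δy·sin θ)/dt = 0.7500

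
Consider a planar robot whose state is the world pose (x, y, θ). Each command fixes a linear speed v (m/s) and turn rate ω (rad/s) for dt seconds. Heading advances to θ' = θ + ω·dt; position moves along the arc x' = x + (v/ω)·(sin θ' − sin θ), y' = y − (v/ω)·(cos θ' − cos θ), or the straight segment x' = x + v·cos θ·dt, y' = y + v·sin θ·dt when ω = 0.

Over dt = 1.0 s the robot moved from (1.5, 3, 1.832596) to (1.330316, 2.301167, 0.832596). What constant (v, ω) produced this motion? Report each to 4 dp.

Δθ = 0.832596 − 1.832596 = -1.000000
ω = Δθ/dt = -1.000000/1.0 = -1.0000
R = −Δy/(cos θ' − cos θ) = 0.7500
v = R·ω = 0.7500·-1.0000 = -0.7500

v = -0.7500, ω = -1.0000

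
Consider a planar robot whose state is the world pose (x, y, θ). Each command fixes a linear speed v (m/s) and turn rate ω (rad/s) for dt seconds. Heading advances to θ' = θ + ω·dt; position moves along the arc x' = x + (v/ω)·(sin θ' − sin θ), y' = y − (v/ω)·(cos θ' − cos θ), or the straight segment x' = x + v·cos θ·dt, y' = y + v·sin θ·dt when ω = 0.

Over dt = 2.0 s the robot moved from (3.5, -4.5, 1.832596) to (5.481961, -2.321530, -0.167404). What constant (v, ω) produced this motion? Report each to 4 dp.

v = 1.7500, ω = -1.0000

Δθ = -0.167404 − 1.832596 = -2.000000
ω = Δθ/dt = -2.000000/2.0 = -1.0000
R = −Δy/(cos θ' − cos θ) = -1.7500
v = R·ω = -1.7500·-1.0000 = 1.7500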